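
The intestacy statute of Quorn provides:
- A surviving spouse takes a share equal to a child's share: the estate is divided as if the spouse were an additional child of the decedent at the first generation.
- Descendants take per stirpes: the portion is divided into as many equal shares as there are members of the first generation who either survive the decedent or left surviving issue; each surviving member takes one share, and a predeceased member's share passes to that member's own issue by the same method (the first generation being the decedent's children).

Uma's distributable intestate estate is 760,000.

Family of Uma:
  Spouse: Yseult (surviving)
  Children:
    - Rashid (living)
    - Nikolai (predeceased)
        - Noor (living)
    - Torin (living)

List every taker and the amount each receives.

Yseult: 190,000; Rashid: 190,000; Noor: 190,000; Torin: 190,000

The spouse counts as an additional share at the children's level, so there are 4 primary shares of 190,000. Yseult takes one such share (190,000).
The children's combined portion (570,000) is divided into 3 shares of 190,000: Rashid and Torin each take 190,000; Nikolai's 190,000 share passes to Nikolai's issue.
Nikolai's share (190,000) passes entirely to Noor.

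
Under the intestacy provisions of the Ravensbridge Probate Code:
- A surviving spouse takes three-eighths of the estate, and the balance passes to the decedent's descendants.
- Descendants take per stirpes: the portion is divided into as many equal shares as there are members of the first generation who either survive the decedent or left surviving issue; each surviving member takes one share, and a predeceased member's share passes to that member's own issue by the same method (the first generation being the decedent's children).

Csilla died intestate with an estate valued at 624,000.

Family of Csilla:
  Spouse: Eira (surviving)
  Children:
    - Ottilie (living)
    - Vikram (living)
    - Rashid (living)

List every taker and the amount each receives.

Eira: 234,000; Ottilie: 130,000; Vikram: 130,000; Rashid: 130,000

Eira takes three-eighths of 624,000 = 234,000. The remaining 390,000 passes to the descendants.
The descendants' portion (390,000) is divided into 3 shares of 130,000: Ottilie, Vikram, and Rashid each take 130,000.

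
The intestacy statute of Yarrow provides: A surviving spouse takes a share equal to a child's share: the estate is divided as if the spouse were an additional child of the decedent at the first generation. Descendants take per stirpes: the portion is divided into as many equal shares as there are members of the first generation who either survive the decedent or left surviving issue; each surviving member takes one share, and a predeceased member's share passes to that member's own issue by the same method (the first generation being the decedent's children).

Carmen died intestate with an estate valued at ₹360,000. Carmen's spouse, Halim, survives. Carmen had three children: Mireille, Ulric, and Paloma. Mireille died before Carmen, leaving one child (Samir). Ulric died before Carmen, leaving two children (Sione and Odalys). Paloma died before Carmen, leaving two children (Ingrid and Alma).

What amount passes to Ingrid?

The spouse counts as an additional share at the children's level, so there are 4 primary shares of ₹90,000. Halim takes one such share (₹90,000).
The children's combined portion (₹270,000) is divided into 3 shares of ₹90,000: Mireille's ₹90,000 share passes to Mireille's issue; Ulric's ₹90,000 share passes to Ulric's issue; Paloma's ₹90,000 share passes to Paloma's issue.
Mireille's share (₹90,000) passes entirely to Samir.
Ulric's share (₹90,000) is divided into 2 shares of ₹45,000: Sione and Odalys each take ₹45,000.
Paloma's share (₹90,000) is divided into 2 shares of ₹45,000: Ingrid and Alma each take ₹45,000.

Ingrid receives ₹45,000.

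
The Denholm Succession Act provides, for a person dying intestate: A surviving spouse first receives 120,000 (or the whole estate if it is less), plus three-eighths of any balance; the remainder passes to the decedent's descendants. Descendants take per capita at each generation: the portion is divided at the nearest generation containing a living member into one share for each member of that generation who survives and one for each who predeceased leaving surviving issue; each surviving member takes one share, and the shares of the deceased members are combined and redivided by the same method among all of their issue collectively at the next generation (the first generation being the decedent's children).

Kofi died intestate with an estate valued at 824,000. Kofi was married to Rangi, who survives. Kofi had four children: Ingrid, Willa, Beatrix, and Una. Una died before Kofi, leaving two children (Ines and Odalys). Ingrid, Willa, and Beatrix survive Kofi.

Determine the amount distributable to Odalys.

Odalys receives 55,000.

Rangi first takes 120,000, leaving a balance of 704,000. Rangi then takes three-eighths of the balance (264,000), for a total of 384,000. The remaining 440,000 passes to the descendants.
The descendants' portion (440,000) is divided at the children's generation into 4 shares of 110,000. Ingrid, Willa, and Beatrix each take 110,000. The remaining share for the deceased Una (110,000) is carried to the next generation.
That pool (110,000) is divided at the grandchildren's generation equally among Ines and Odalys: 55,000 each.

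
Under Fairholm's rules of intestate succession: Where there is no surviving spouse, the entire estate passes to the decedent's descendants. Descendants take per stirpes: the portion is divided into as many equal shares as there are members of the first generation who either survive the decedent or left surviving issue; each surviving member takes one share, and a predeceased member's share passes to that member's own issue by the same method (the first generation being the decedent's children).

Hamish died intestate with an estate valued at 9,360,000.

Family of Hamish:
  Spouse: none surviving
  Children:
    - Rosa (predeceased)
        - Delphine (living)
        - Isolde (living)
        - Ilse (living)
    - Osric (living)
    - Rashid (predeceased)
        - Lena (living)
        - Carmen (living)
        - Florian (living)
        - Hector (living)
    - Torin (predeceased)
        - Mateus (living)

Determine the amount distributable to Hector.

The entire 9,360,000 passes to the descendants.
That amount (9,360,000) is divided into 4 shares of 2,340,000: Osric takes 2,340,000; Rosa's 2,340,000 share passes to Rosa's issue; Rashid's 2,340,000 share passes to Rashid's issue; Torin's 2,340,000 share passes to Torin's issue.
Rosa's share (2,340,000) is divided into 3 shares of 780,000: Delphine, Isolde, and Ilse each take 780,000.
Rashid's share (2,340,000) is divided into 4 shares of 585,000: Lena, Carmen, Florian, and Hector each take 585,000.
Torin's share (2,340,000) passes entirely to Mateus.

Hector receives 585,000.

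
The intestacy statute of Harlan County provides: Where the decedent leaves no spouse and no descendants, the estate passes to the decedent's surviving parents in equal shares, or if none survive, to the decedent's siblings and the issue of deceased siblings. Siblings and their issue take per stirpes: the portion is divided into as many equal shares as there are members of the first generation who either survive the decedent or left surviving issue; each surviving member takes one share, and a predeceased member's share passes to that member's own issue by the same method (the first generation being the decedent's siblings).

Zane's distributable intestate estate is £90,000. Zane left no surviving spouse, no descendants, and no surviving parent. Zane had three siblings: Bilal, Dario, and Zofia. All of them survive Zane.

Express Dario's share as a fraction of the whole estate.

Dario receives 1/3 of the estate.

The entire £90,000 passes to the siblings and their issue.
That amount (£90,000) is divided into 3 shares of £30,000: Bilal, Dario, and Zofia each take £30,000.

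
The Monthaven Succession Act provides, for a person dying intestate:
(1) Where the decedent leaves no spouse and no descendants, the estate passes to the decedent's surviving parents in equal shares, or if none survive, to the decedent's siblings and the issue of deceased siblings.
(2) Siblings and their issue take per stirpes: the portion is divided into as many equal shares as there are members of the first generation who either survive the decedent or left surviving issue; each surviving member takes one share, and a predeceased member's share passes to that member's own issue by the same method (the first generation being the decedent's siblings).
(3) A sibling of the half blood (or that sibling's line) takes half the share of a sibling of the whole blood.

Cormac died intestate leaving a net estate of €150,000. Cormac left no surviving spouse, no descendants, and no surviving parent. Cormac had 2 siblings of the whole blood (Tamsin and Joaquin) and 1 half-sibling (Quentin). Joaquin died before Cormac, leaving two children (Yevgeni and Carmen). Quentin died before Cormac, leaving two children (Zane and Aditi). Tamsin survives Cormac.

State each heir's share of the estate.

The entire €150,000 passes to the siblings and their issue.
Counting each half-blood sibling's line as half a unit, there are 5/2 units in €150,000, so one unit is €60,000. Whole-blood lines (Tamsin and Joaquin) take €60,000 each; half-blood lines (Quentin) take €30,000 each.
Joaquin's share (€60,000) is divided into 2 shares of €30,000: Yevgeni and Carmen each take €30,000.
Quentin's share (€30,000) is divided into 2 shares of €15,000: Zane and Aditi each take €15,000.

Tamsin: €60,000; Yevgeni: €30,000; Carmen: €30,000; Zane: €15,000; Aditi: €15,000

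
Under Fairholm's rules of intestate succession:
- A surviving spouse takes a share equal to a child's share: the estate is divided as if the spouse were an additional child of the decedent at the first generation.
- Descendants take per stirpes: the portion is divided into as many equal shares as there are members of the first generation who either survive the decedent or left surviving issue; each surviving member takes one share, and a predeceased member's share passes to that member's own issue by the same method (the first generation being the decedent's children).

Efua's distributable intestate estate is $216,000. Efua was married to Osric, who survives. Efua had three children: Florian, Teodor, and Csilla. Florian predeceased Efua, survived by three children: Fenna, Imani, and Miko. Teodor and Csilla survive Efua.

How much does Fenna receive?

Fenna receives $18,000.

The spouse counts as an additional share at the children's level, so there are 4 primary shares of $54,000. Osric takes one such share ($54,000).
The children's combined portion ($162,000) is divided into 3 shares of $54,000: Teodor and Csilla each take $54,000; Florian's $54,000 share passes to Florian's issue.
Florian's share ($54,000) is divided into 3 shares of $18,000: Fenna, Imani, and Miko each take $18,000.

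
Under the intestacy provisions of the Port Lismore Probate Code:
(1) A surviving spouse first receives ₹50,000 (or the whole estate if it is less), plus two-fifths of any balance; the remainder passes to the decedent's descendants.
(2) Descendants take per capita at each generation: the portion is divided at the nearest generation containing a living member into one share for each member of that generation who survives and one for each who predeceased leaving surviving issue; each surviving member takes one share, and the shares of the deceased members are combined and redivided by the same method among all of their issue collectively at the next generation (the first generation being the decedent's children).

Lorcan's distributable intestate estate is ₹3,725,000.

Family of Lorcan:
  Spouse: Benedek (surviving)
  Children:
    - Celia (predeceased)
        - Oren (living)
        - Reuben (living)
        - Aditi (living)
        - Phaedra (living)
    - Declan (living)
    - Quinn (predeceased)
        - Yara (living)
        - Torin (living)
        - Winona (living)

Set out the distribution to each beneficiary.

Benedek first takes ₹50,000, leaving a balance of ₹3,675,000. Benedek then takes two-fifths of the balance (₹1,470,000), for a total of ₹1,520,000. The remaining ₹2,205,000 passes to the descendants.
The descendants' portion (₹2,205,000) is divided at the children's generation into 3 shares of ₹735,000. Declan takes ₹735,000. The 2 shares of the deceased (Celia and Quinn) are combined into a pool of ₹1,470,000.
That pool (₹1,470,000) is divided at the grandchildren's generation equally among Oren, Reuben, Aditi, Phaedra, Yara, Torin, and Winona: ₹210,000 each.

Benedek: ₹1,520,000; Oren: ₹210,000; Reuben: ₹210,000; Aditi: ₹210,000; Phaedra: ₹210,000; Declan: ₹735,000; Yara: ₹210,000; Torin: ₹210,000; Winona: ₹210,000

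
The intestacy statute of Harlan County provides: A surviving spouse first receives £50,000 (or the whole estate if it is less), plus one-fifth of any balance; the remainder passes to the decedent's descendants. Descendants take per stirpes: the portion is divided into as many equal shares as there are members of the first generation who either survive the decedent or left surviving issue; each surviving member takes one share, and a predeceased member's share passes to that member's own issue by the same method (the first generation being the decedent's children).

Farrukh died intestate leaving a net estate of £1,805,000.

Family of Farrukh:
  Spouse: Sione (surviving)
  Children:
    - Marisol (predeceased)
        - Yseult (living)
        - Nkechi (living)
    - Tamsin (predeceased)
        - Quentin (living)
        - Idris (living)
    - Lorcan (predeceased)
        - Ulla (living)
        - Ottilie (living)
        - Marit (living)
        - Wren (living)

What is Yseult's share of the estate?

Yseult receives £234,000.

Sione first takes £50,000, leaving a balance of £1,755,000. Sione then takes one-fifth of the balance (£351,000), for a total of £401,000. The remaining £1,404,000 passes to the descendants.
The descendants' portion (£1,404,000) is divided into 3 shares of £468,000: Marisol's £468,000 share passes to Marisol's issue; Tamsin's £468,000 share passes to Tamsin's issue; Lorcan's £468,000 share passes to Lorcan's issue.
Marisol's share (£468,000) is divided into 2 shares of £234,000: Yseult and Nkechi each take £234,000.
Tamsin's share (£468,000) is divided into 2 shares of £234,000: Quentin and Idris each take £234,000.
Lorcan's share (£468,000) is divided into 4 shares of £117,000: Ulla, Ottilie, Marit, and Wren each take £117,000.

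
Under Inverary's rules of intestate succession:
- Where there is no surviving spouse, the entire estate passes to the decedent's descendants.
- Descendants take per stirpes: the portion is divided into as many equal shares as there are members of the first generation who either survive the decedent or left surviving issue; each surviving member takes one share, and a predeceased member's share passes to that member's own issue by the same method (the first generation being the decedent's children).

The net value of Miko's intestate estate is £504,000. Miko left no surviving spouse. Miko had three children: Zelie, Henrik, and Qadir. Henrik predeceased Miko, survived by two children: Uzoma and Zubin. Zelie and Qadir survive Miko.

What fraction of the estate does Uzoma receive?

The entire £504,000 passes to the descendants.
That amount (£504,000) is divided into 3 shares of £168,000: Zelie and Qadir each take £168,000; Henrik's £168,000 share passes to Henrik's issue.
Henrik's share (£168,000) is divided into 2 shares of £84,000: Uzoma and Zubin each take £84,000.

Uzoma receives 1/6 of the estate.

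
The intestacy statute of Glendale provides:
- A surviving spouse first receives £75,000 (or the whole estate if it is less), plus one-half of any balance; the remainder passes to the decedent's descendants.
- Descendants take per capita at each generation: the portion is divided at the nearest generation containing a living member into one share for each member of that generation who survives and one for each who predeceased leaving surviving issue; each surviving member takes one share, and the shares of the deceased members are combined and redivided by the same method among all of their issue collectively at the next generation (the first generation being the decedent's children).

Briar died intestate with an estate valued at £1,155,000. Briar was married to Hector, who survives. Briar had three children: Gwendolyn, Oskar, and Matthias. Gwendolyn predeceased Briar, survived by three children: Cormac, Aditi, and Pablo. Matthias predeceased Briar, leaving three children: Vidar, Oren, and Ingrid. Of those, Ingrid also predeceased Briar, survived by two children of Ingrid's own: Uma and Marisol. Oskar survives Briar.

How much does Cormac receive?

Hector first takes £75,000, leaving a balance of £1,080,000. Hector then takes one-half of the balance (£540,000), for a total of £615,000. The remaining £540,000 passes to the descendants.
The descendants' portion (£540,000) is divided at the children's generation into 3 shares of £180,000. Oskar takes £180,000. The 2 shares of the deceased (Gwendolyn and Matthias) are combined into a pool of £360,000.
That pool (£360,000) is divided at the grandchildren's generation into 6 shares of £60,000. Cormac, Aditi, Pablo, Vidar, and Oren each take £60,000. The remaining share for the deceased Ingrid (£60,000) is carried to the next generation.
That pool (£60,000) is divided at the great-grandchildren's generation equally among Uma and Marisol: £30,000 each.

Cormac receives £60,000.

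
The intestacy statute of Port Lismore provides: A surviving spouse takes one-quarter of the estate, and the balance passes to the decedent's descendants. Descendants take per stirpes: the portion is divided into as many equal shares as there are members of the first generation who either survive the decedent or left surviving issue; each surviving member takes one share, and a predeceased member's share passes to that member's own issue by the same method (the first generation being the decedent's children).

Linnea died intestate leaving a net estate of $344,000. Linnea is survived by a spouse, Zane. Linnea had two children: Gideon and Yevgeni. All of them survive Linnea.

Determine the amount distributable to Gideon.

Gideon receives $129,000.

Zane takes one-quarter of $344,000 = $86,000. The remaining $258,000 passes to the descendants.
The descendants' portion ($258,000) is divided into 2 shares of $129,000: Gideon and Yevgeni each take $129,000.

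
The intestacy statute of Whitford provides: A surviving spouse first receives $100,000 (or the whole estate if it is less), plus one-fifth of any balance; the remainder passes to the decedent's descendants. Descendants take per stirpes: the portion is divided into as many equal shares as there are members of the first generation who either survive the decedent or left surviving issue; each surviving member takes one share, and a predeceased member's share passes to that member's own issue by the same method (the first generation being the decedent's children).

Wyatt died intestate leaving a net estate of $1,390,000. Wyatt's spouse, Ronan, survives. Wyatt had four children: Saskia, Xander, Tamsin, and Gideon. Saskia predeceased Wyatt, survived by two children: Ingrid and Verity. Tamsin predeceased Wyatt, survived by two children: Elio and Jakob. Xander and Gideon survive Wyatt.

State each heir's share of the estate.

Ronan first takes $100,000, leaving a balance of $1,290,000. Ronan then takes one-fifth of the balance ($258,000), for a total of $358,000. The remaining $1,032,000 passes to the descendants.
The descendants' portion ($1,032,000) is divided into 4 shares of $258,000: Xander and Gideon each take $258,000; Saskia's $258,000 share passes to Saskia's issue; Tamsin's $258,000 share passes to Tamsin's issue.
Saskia's share ($258,000) is divided into 2 shares of $129,000: Ingrid and Verity each take $129,000.
Tamsin's share ($258,000) is divided into 2 shares of $129,000: Elio and Jakob each take $129,000.

Ronan: $358,000; Ingrid: $129,000; Verity: $129,000; Xander: $258,000; Elio: $129,000; Jakob: $129,000; Gideon: $258,000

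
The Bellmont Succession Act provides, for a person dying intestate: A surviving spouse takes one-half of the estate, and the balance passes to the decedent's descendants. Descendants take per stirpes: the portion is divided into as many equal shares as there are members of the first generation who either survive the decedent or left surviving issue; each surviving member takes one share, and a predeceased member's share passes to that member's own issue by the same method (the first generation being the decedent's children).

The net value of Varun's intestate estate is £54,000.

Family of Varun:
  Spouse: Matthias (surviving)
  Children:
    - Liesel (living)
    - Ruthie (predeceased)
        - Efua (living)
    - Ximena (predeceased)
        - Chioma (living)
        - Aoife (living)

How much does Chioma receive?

Matthias takes one-half of £54,000 = £27,000. The remaining £27,000 passes to the descendants.
The descendants' portion (£27,000) is divided into 3 shares of £9,000: Liesel takes £9,000; Ruthie's £9,000 share passes to Ruthie's issue; Ximena's £9,000 share passes to Ximena's issue.
Ruthie's share (£9,000) passes entirely to Efua.
Ximena's share (£9,000) is divided into 2 shares of £4,500: Chioma and Aoife each take £4,500.

Chioma receives £4,500.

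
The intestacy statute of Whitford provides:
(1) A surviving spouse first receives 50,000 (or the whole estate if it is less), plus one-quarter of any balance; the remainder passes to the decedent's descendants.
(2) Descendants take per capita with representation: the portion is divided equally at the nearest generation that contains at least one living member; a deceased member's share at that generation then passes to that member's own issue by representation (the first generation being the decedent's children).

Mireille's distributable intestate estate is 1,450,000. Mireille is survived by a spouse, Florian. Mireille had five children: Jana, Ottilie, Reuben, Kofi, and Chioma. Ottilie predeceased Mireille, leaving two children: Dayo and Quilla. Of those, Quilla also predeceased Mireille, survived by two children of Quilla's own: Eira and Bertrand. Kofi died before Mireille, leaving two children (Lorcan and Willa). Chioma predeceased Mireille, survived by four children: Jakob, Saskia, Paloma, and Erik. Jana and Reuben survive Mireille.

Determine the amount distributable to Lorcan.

Lorcan receives 105,000.

Florian first takes 50,000, leaving a balance of 1,400,000. Florian then takes one-quarter of the balance (350,000), for a total of 400,000. The remaining 1,050,000 passes to the descendants.
The descendants' portion (1,050,000) is divided into 5 shares of 210,000: Jana and Reuben each take 210,000; Ottilie's 210,000 share passes to Ottilie's issue; Kofi's 210,000 share passes to Kofi's issue; Chioma's 210,000 share passes to Chioma's issue.
Ottilie's share (210,000) is divided into 2 shares of 105,000: Dayo takes 105,000; Quilla's 105,000 share passes to Quilla's issue.
Quilla's share (105,000) is divided into 2 shares of 52,500: Eira and Bertrand each take 52,500.
Kofi's share (210,000) is divided into 2 shares of 105,000: Lorcan and Willa each take 105,000.
Chioma's share (210,000) is divided into 4 shares of 52,500: Jakob, Saskia, Paloma, and Erik each take 52,500.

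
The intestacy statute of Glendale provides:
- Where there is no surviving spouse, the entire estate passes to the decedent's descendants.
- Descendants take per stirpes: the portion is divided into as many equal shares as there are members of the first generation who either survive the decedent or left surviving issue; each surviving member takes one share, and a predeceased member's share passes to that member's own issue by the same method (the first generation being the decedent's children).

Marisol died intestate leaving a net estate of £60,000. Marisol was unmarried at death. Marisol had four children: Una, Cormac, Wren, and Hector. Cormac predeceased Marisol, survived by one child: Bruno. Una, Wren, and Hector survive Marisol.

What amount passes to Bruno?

The entire £60,000 passes to the descendants.
That amount (£60,000) is divided into 4 shares of £15,000: Una, Wren, and Hector each take £15,000; Cormac's £15,000 share passes to Cormac's issue.
Cormac's share (£15,000) passes entirely to Bruno.

Bruno receives £15,000.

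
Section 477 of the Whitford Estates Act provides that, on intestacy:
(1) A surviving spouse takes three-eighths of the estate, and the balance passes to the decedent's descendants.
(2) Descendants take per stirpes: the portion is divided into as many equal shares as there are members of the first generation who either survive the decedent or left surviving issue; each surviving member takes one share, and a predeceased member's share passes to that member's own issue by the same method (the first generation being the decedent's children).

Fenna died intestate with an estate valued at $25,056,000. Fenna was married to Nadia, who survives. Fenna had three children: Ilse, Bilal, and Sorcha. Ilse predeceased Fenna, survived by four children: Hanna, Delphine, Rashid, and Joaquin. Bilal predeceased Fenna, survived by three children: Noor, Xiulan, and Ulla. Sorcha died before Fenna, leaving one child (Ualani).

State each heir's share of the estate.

Nadia takes three-eighths of $25,056,000 = $9,396,000. The remaining $15,660,000 passes to the descendants.
The descendants' portion ($15,660,000) is divided into 3 shares of $5,220,000: Ilse's $5,220,000 share passes to Ilse's issue; Bilal's $5,220,000 share passes to Bilal's issue; Sorcha's $5,220,000 share passes to Sorcha's issue.
Ilse's share ($5,220,000) is divided into 4 shares of $1,305,000: Hanna, Delphine, Rashid, and Joaquin each take $1,305,000.
Bilal's share ($5,220,000) is divided into 3 shares of $1,740,000: Noor, Xiulan, and Ulla each take $1,740,000.
Sorcha's share ($5,220,000) passes entirely to Ualani.

Nadia: $9,396,000; Hanna: $1,305,000; Delphine: $1,305,000; Rashid: $1,305,000; Joaquin: $1,305,000; Noor: $1,740,000; Xiulan: $1,740,000; Ulla: $1,740,000; Ualani: $5,220,000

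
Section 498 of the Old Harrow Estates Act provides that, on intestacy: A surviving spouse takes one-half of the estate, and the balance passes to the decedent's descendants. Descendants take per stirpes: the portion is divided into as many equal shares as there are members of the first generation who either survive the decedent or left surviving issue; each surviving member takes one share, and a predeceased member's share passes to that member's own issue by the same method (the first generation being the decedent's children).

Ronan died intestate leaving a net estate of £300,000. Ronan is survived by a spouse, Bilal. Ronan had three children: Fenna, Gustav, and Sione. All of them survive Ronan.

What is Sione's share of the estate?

Sione receives £50,000.

Bilal takes one-half of £300,000 = £150,000. The remaining £150,000 passes to the descendants.
The descendants' portion (£150,000) is divided into 3 shares of £50,000: Fenna, Gustav, and Sione each take £50,000.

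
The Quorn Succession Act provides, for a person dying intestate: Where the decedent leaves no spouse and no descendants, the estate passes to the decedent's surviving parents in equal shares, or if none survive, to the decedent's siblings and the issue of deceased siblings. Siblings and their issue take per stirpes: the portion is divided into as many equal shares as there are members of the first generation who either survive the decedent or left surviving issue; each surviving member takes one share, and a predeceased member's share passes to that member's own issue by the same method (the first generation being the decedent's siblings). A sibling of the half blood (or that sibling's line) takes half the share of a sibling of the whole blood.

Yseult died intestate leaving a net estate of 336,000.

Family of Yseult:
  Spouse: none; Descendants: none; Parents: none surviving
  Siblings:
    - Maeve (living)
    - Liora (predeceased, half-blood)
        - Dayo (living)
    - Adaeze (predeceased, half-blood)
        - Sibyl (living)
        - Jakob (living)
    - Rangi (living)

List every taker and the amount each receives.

Maeve: 112,000; Dayo: 56,000; Sibyl: 28,000; Jakob: 28,000; Rangi: 112,000

The entire 336,000 passes to the siblings and their issue.
Counting each half-blood sibling's line as half a unit, there are 3 units in 336,000, so one unit is 112,000. Whole-blood lines (Maeve and Rangi) take 112,000 each; half-blood lines (Liora and Adaeze) take 56,000 each.
Liora's share (56,000) passes entirely to Dayo.
Adaeze's share (56,000) is divided into 2 shares of 28,000: Sibyl and Jakob each take 28,000.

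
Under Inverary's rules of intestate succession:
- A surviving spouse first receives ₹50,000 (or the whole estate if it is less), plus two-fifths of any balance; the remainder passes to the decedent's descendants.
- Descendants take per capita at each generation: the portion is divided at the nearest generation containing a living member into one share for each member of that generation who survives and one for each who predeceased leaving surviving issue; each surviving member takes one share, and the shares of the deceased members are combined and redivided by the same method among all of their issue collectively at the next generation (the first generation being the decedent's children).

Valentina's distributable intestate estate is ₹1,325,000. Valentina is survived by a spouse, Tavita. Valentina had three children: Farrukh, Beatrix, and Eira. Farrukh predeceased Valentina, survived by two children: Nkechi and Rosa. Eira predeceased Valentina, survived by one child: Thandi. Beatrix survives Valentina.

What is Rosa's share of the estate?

Rosa receives ₹170,000.

Tavita first takes ₹50,000, leaving a balance of ₹1,275,000. Tavita then takes two-fifths of the balance (₹510,000), for a total of ₹560,000. The remaining ₹765,000 passes to the descendants.
The descendants' portion (₹765,000) is divided at the children's generation into 3 shares of ₹255,000. Beatrix takes ₹255,000. The 2 shares of the deceased (Farrukh and Eira) are combined into a pool of ₹510,000.
That pool (₹510,000) is divided at the grandchildren's generation equally among Nkechi, Rosa, and Thandi: ₹170,000 each.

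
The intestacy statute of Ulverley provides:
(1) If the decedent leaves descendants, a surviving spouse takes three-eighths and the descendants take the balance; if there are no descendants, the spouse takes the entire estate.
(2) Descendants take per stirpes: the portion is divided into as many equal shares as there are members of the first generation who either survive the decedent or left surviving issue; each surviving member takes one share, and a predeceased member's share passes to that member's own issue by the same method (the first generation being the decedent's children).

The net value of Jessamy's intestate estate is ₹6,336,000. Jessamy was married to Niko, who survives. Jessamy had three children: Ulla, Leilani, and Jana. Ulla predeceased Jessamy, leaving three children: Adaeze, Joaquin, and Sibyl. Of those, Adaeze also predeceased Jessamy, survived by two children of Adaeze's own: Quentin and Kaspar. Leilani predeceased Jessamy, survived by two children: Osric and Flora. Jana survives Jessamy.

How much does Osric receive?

Niko takes three-eighths of ₹6,336,000 = ₹2,376,000. The remaining ₹3,960,000 passes to the descendants.
The descendants' portion (₹3,960,000) is divided into 3 shares of ₹1,320,000: Jana takes ₹1,320,000; Ulla's ₹1,320,000 share passes to Ulla's issue; Leilani's ₹1,320,000 share passes to Leilani's issue.
Ulla's share (₹1,320,000) is divided into 3 shares of ₹440,000: Joaquin and Sibyl each take ₹440,000; Adaeze's ₹440,000 share passes to Adaeze's issue.
Adaeze's share (₹440,000) is divided into 2 shares of ₹220,000: Quentin and Kaspar each take ₹220,000.
Leilani's share (₹1,320,000) is divided into 2 shares of ₹660,000: Osric and Flora each take ₹660,000.

Osric receives ₹660,000.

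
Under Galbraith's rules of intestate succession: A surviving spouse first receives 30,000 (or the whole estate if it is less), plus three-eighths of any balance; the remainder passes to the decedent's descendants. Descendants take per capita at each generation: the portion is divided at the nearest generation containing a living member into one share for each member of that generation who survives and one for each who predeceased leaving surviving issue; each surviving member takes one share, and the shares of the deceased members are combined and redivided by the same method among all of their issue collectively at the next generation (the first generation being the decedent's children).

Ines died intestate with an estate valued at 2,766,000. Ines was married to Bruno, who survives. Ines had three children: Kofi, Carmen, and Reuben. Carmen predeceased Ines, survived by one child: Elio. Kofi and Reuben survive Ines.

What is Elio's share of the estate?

Elio receives 570,000.

Bruno first takes 30,000, leaving a balance of 2,736,000. Bruno then takes three-eighths of the balance (1,026,000), for a total of 1,056,000. The remaining 1,710,000 passes to the descendants.
The descendants' portion (1,710,000) is divided at the children's generation into 3 shares of 570,000. Kofi and Reuben each take 570,000. The remaining share for the deceased Carmen (570,000) is carried to the next generation.
That pool (570,000) passes entirely to Elio, the sole taker at the grandchildren's generation.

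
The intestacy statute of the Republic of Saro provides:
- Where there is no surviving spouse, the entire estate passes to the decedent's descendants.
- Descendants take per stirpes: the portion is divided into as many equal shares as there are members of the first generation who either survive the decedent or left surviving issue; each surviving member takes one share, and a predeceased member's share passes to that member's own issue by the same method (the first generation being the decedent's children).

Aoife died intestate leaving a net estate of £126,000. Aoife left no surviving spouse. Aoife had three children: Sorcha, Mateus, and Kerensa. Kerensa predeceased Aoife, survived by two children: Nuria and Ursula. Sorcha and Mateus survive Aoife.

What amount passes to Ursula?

Ursula receives £21,000.

The entire £126,000 passes to the descendants.
That amount (£126,000) is divided into 3 shares of £42,000: Sorcha and Mateus each take £42,000; Kerensa's £42,000 share passes to Kerensa's issue.
Kerensa's share (£42,000) is divided into 2 shares of £21,000: Nuria and Ursula each take £21,000.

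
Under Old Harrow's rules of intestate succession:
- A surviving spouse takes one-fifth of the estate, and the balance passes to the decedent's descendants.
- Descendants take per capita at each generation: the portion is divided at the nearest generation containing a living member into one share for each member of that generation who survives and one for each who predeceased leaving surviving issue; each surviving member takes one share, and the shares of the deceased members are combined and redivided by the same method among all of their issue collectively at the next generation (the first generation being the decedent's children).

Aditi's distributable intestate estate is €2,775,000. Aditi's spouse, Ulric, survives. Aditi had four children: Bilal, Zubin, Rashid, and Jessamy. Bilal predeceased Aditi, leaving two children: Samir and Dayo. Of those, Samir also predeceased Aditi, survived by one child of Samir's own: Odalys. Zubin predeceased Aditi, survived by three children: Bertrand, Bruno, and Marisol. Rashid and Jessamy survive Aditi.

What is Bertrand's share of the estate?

Ulric takes one-fifth of €2,775,000 = €555,000. The remaining €2,220,000 passes to the descendants.
The descendants' portion (€2,220,000) is divided at the children's generation into 4 shares of €555,000. Rashid and Jessamy each take €555,000. The 2 shares of the deceased (Bilal and Zubin) are combined into a pool of €1,110,000.
That pool (€1,110,000) is divided at the grandchildren's generation into 5 shares of €222,000. Dayo, Bertrand, Bruno, and Marisol each take €222,000. The remaining share for the deceased Samir (€222,000) is carried to the next generation.
That pool (€222,000) passes entirely to Odalys, the sole taker at the great-grandchildren's generation.

Bertrand receives €222,000.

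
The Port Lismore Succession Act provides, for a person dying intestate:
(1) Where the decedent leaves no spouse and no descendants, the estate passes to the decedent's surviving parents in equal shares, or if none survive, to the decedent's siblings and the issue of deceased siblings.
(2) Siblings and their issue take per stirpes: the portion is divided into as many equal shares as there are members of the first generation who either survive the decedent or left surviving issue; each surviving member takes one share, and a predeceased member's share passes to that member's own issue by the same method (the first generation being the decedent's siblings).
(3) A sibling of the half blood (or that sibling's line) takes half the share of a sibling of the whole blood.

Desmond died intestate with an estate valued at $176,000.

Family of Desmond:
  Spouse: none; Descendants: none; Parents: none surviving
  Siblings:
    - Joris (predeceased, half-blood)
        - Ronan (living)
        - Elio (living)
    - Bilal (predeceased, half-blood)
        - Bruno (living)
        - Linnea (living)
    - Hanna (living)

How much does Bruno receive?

The entire $176,000 passes to the siblings and their issue.
Counting each half-blood sibling's line as half a unit, there are 2 units in $176,000, so one unit is $88,000. Whole-blood lines (Hanna) take $88,000 each; half-blood lines (Joris and Bilal) take $44,000 each.
Joris's share ($44,000) is divided into 2 shares of $22,000: Ronan and Elio each take $22,000.
Bilal's share ($44,000) is divided into 2 shares of $22,000: Bruno and Linnea each take $22,000.

Bruno receives $22,000.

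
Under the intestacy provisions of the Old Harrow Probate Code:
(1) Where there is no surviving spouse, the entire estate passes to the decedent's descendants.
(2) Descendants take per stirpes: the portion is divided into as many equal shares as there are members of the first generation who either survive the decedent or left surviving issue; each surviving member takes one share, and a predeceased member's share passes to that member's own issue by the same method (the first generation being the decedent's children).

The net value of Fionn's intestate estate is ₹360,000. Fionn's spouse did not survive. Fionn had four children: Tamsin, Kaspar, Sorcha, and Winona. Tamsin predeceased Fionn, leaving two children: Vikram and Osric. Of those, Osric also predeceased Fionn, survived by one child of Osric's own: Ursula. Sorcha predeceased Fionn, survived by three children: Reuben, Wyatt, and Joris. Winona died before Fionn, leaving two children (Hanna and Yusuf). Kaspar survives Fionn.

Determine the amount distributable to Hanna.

Hanna receives ₹45,000.

The entire ₹360,000 passes to the descendants.
That amount (₹360,000) is divided into 4 shares of ₹90,000: Kaspar takes ₹90,000; Tamsin's ₹90,000 share passes to Tamsin's issue; Sorcha's ₹90,000 share passes to Sorcha's issue; Winona's ₹90,000 share passes to Winona's issue.
Tamsin's share (₹90,000) is divided into 2 shares of ₹45,000: Vikram takes ₹45,000; Osric's ₹45,000 share passes to Osric's issue.
Osric's share (₹45,000) passes entirely to Ursula.
Sorcha's share (₹90,000) is divided into 3 shares of ₹30,000: Reuben, Wyatt, and Joris each take ₹30,000.
Winona's share (₹90,000) is divided into 2 shares of ₹45,000: Hanna and Yusuf each take ₹45,000.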